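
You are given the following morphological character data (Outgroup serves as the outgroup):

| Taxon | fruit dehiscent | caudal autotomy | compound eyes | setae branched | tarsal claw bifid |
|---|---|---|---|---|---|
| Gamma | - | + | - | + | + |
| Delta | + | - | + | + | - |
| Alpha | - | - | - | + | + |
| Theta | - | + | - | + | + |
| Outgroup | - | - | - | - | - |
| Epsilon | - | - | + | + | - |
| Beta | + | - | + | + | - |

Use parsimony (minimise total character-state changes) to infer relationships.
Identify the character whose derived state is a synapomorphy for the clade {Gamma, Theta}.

The outgroup has state '-' for every character, so '+' is the derived state throughout.
fruit dehiscent (derived state '+') is shared by Beta and Delta — a synapomorphy uniting that clade.
Only Gamma and Theta show the derived state '+' for caudal autotomy, supporting them as a clade.
compound eyes: derived state '+' in Beta, Delta, and Epsilon only — synapomorphy for {Beta, Delta, Epsilon}.
All ingroup taxa share the derived state '+' for setae branched; it defines the ingroup but does not resolve relationships within it.
tarsal claw bifid: derived state '+' in Alpha, Gamma, and Theta only — synapomorphy for {Alpha, Gamma, Theta}.
Most parsimonious ingroup topology: (((Beta,Delta),Epsilon),(Alpha,(Theta,Gamma))).
The clade {Gamma, Theta} is supported by caudal autotomy: its derived state '+' occurs in exactly those taxa and in no other taxon (including the outgroup).

caudal autotomy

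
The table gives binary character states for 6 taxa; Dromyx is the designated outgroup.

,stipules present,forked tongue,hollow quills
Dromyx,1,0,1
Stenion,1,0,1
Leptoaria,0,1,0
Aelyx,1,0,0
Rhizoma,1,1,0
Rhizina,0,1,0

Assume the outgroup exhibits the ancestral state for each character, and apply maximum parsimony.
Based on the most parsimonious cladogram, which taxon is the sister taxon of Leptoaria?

Rhizina

Character polarity is set by the outgroup: the derived state is whichever differs from the outgroup's state, so for stipules present, hollow quills the derived state is '0', and for the remaining characters it is '1'.
stipules present (derived state '0') is shared by Leptoaria and Rhizina — a synapomorphy uniting that clade.
Only Leptoaria, Rhizina, and Rhizoma show the derived state '1' for forked tongue, supporting them as a clade.
hollow quills: derived state '0' in Aelyx, Leptoaria, Rhizina, and Rhizoma only — synapomorphy for {Aelyx, Leptoaria, Rhizina, Rhizoma}.
Most parsimonious ingroup topology: (Stenion,(((Leptoaria,Rhizina),Rhizoma),Aelyx)).
Leptoaria and Rhizina form a cherry on this tree, so they are sister taxa.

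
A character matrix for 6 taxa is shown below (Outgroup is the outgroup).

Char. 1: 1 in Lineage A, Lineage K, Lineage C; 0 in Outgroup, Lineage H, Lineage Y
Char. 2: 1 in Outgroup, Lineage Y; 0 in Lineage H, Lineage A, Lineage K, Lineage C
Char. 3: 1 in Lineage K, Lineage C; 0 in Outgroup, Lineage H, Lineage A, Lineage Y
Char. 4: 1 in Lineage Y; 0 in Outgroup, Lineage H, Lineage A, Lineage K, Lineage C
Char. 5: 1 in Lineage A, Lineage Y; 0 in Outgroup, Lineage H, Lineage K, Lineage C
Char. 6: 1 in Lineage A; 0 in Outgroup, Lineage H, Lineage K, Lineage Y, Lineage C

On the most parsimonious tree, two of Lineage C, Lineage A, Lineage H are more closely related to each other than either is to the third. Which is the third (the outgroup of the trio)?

Character polarity is set by the outgroup: the derived state is whichever differs from the outgroup's state, so for Char. 2 the derived state is '0', and for the remaining characters it is '1'.
Char. 1: derived state '1' in Lineage A, Lineage C, and Lineage K only — synapomorphy for {Lineage A, Lineage C, Lineage K}.
Char. 2: derived state '0' in Lineage A, Lineage C, Lineage H, and Lineage K only — synapomorphy for {Lineage A, Lineage C, Lineage H, Lineage K}.
Char. 3: derived state '1' in Lineage C and Lineage K only — synapomorphy for {Lineage C, Lineage K}.
Char. 4 (derived state '1') is unique to Lineage Y (autapomorphy; uninformative for grouping).
Char. 5 groups Lineage A and Lineage Y, which is incompatible with the clades supported by the remaining characters; treating it as convergent (homoplasy) costs fewer steps than any alternative tree.
Char. 6: derived state '1' in Lineage A only — an autapomorphy, so it tells us nothing about relationships among taxa.
Most parsimonious ingroup topology: ((Lineage H,(Lineage A,(Lineage K,Lineage C))),Lineage Y).
Lineage A and Lineage C share a more recent common ancestor with each other than either does with Lineage H, so Lineage H is the least closely related of the three.

Lineage H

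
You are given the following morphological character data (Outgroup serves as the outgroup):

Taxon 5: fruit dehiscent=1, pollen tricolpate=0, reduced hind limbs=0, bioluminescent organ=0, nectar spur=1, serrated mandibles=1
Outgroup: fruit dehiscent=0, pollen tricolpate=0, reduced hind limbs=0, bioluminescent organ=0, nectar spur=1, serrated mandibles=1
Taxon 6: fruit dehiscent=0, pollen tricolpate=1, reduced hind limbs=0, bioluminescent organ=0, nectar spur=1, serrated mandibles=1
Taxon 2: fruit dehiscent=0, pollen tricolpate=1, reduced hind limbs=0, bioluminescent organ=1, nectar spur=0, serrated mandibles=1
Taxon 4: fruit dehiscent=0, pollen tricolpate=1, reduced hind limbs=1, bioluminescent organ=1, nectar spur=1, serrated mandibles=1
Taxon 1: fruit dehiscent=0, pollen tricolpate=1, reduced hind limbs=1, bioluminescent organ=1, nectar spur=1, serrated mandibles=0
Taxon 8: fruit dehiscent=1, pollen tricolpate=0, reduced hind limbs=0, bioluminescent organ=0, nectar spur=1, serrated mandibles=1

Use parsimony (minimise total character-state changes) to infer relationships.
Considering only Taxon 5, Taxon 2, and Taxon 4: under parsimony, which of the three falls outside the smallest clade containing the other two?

Character polarity is set by the outgroup: the derived state is whichever differs from the outgroup's state, so for nectar spur, serrated mandibles the derived state is '0', and for the remaining characters it is '1'.
fruit dehiscent (derived state '1') is shared by Taxon 5 and Taxon 8 — a synapomorphy uniting that clade.
pollen tricolpate: derived state '1' in Taxon 1, Taxon 2, Taxon 4, and Taxon 6 only — synapomorphy for {Taxon 1, Taxon 2, Taxon 4, Taxon 6}.
reduced hind limbs (derived state '1') is shared by Taxon 1 and Taxon 4 — a synapomorphy uniting that clade.
Only Taxon 1, Taxon 2, and Taxon 4 show the derived state '1' for bioluminescent organ, supporting them as a clade.
nectar spur: derived state '0' in Taxon 2 only — an autapomorphy, so it tells us nothing about relationships among taxa.
serrated mandibles: derived state '0' in Taxon 1 only — an autapomorphy, so it tells us nothing about relationships among taxa.
Most parsimonious ingroup topology: (((Taxon 2,(Taxon 1,Taxon 4)),Taxon 6),(Taxon 5,Taxon 8)).
Taxon 2 and Taxon 4 share a more recent common ancestor with each other than either does with Taxon 5, so Taxon 5 is the least closely related of the three.

Taxon 5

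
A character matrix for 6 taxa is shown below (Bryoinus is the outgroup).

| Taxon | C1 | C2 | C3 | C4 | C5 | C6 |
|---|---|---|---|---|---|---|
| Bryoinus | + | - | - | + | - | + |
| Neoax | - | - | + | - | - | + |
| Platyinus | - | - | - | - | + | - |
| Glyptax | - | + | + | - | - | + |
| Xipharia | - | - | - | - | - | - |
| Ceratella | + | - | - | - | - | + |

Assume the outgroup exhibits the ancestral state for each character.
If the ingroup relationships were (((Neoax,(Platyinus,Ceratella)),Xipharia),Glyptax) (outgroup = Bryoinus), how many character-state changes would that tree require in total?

9

Map each character onto (((Neoax,(Platyinus,Ceratella)),Xipharia),Glyptax) (rooted by Bryoinus) and count the minimum state changes it requires (Fitch parsimony):
C1: 2; C2: 1; C3: 2; C4: 1; C5: 1; C6: 2.
Total tree length = 9.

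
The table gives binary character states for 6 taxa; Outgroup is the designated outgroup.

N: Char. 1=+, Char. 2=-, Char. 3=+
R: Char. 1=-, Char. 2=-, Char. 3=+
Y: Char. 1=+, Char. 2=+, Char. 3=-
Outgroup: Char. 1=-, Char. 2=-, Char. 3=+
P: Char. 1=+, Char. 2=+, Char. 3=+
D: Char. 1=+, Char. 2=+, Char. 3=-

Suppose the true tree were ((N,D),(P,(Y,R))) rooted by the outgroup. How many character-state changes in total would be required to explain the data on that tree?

7

Map each character onto ((N,D),(P,(Y,R))) (rooted by Outgroup) and count the minimum state changes it requires (Fitch parsimony):
Char. 1: 2; Char. 2: 3; Char. 3: 2.
Total tree length = 7.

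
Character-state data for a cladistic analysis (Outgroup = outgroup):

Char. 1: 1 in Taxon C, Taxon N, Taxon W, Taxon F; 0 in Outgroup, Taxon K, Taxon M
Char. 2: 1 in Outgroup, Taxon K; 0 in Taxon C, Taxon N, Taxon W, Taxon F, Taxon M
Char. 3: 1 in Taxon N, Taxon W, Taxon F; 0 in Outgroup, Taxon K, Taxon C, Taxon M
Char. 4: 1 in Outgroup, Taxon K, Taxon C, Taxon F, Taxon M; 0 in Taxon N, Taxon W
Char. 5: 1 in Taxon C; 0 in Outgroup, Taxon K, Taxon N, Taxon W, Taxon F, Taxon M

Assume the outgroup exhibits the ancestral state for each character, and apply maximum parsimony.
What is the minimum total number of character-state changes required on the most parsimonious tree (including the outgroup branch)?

Character polarity is set by the outgroup: the derived state is whichever differs from the outgroup's state, so for Char. 2, Char. 4 the derived state is '0', and for the remaining characters it is '1'.
Char. 1: derived state '1' in Taxon C, Taxon F, Taxon N, and Taxon W only — synapomorphy for {Taxon C, Taxon F, Taxon N, Taxon W}.
Only Taxon C, Taxon F, Taxon M, Taxon N, and Taxon W show the derived state '0' for Char. 2, supporting them as a clade.
Char. 3: derived state '1' in Taxon F, Taxon N, and Taxon W only — synapomorphy for {Taxon F, Taxon N, Taxon W}.
Only Taxon N and Taxon W show the derived state '0' for Char. 4, supporting them as a clade.
Char. 5: derived state '1' in Taxon C only — an autapomorphy, so it tells us nothing about relationships among taxa.
Most parsimonious ingroup topology: (Taxon K,((Taxon C,((Taxon N,Taxon W),Taxon F)),Taxon M)).
Changes per character on this tree: Char. 1: 1; Char. 2: 1; Char. 3: 1; Char. 4: 1; Char. 5: 1.
Total = 5.

5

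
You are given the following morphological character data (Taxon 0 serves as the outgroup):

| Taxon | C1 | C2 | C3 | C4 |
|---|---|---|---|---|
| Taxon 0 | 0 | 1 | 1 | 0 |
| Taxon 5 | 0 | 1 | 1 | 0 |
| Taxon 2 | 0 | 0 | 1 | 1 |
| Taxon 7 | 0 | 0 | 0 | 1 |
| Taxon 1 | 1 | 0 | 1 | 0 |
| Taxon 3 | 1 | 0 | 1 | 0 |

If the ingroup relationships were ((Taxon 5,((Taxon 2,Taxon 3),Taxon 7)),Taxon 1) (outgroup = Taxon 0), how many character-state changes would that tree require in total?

Map each character onto ((Taxon 5,((Taxon 2,Taxon 3),Taxon 7)),Taxon 1) (rooted by Taxon 0) and count the minimum state changes it requires (Fitch parsimony):
C1: 2; C2: 2; C3: 1; C4: 2.
Total tree length = 7.

7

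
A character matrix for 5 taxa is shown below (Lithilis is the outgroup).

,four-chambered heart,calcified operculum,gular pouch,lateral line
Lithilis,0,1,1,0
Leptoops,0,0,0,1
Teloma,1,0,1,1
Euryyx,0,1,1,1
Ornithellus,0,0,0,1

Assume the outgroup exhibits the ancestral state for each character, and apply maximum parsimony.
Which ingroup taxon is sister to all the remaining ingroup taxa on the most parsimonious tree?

Euryyx

Character polarity is set by the outgroup: the derived state is whichever differs from the outgroup's state, so for calcified operculum, gular pouch the derived state is '0', and for the remaining characters it is '1'.
four-chambered heart (derived state '1') is unique to Teloma (autapomorphy; uninformative for grouping).
Only Leptoops, Ornithellus, and Teloma show the derived state '0' for calcified operculum, supporting them as a clade.
gular pouch (derived state '0') is shared by Leptoops and Ornithellus — a synapomorphy uniting that clade.
lateral line (derived state '1') is shared by all ingroup taxa — unites the whole ingroup.
Most parsimonious ingroup topology: (((Leptoops,Ornithellus),Teloma),Euryyx).
Euryyx is sister to the clade containing all other ingroup taxa, so it is the earliest-diverging (most basal) ingroup lineage.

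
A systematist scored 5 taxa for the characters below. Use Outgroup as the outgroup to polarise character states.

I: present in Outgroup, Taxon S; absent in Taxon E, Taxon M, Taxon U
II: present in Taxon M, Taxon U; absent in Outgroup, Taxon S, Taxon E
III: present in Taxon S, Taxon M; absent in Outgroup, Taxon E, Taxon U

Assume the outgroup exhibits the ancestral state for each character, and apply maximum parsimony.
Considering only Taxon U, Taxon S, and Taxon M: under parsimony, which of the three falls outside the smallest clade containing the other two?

Taxon S

Character polarity is set by the outgroup: the derived state is whichever differs from the outgroup's state, so for I the derived state is 'absent', and for the remaining characters it is 'present'.
I (derived state 'absent') is shared by Taxon E, Taxon M, and Taxon U — a synapomorphy uniting that clade.
II: derived state 'present' in Taxon M and Taxon U only — synapomorphy for {Taxon M, Taxon U}.
III (state 'present') occurs in Taxon M and Taxon S but conflicts with the nesting implied by the other characters — most parsimoniously interpreted as homoplasy.
Most parsimonious ingroup topology: (Taxon S,(Taxon E,(Taxon M,Taxon U))).
Taxon M and Taxon U share a more recent common ancestor with each other than either does with Taxon S, so Taxon S is the least closely related of the three.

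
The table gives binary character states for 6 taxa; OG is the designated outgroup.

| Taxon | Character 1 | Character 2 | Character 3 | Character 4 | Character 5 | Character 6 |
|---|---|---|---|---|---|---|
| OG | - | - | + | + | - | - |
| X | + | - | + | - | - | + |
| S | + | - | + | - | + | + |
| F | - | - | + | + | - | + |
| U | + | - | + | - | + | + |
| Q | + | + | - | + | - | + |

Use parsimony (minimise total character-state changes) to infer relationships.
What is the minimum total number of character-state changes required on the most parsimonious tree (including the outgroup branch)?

Character polarity is set by the outgroup: the derived state is whichever differs from the outgroup's state, so for Character 3, Character 4 the derived state is '-', and for the remaining characters it is '+'.
Only Q, S, U, and X show the derived state '+' for Character 1, supporting them as a clade.
Character 2 (derived state '+') is unique to Q (autapomorphy; uninformative for grouping).
Character 3 (derived state '-') is unique to Q (autapomorphy; uninformative for grouping).
Only S, U, and X show the derived state '-' for Character 4, supporting them as a clade.
Only S and U show the derived state '+' for Character 5, supporting them as a clade.
Character 6 (derived state '+') is shared by all ingroup taxa — unites the whole ingroup.
Most parsimonious ingroup topology: (((X,(S,U)),Q),F).
Changes per character on this tree: Character 1: 1; Character 2: 1; Character 3: 1; Character 4: 1; Character 5: 1; Character 6: 1.
Total = 6.

6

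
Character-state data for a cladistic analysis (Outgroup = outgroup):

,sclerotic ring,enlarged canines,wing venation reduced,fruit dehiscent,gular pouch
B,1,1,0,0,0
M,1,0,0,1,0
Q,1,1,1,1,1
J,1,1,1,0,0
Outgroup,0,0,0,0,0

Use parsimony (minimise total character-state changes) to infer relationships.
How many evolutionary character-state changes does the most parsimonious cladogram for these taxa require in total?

The outgroup has state '0' for every character, so '1' is the derived state throughout.
All ingroup taxa share the derived state '1' for sclerotic ring; it defines the ingroup but does not resolve relationships within it.
enlarged canines (derived state '1') is shared by B, J, and Q — a synapomorphy uniting that clade.
Only J and Q show the derived state '1' for wing venation reduced, supporting them as a clade.
fruit dehiscent (state '1') occurs in M and Q but conflicts with the nesting implied by the other characters — most parsimoniously interpreted as homoplasy.
gular pouch: derived state '1' in Q only — an autapomorphy, so it tells us nothing about relationships among taxa.
Most parsimonious ingroup topology: (((J,Q),B),M).
Changes per character on this tree: sclerotic ring: 1; enlarged canines: 1; wing venation reduced: 1; fruit dehiscent: 2; gular pouch: 1.
Total = 6.

6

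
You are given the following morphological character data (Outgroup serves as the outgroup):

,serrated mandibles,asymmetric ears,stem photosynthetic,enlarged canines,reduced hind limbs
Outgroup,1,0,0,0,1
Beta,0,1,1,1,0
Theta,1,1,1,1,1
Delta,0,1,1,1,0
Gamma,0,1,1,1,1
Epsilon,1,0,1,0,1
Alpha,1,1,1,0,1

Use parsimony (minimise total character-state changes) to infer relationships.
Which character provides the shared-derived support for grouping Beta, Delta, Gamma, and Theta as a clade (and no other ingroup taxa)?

Character polarity is set by the outgroup: the derived state is whichever differs from the outgroup's state, so for serrated mandibles, reduced hind limbs the derived state is '0', and for the remaining characters it is '1'.
Only Beta, Delta, and Gamma show the derived state '0' for serrated mandibles, supporting them as a clade.
asymmetric ears: derived state '1' in Alpha, Beta, Delta, Gamma, and Theta only — synapomorphy for {Alpha, Beta, Delta, Gamma, Theta}.
stem photosynthetic (derived state '1') is shared by all ingroup taxa — unites the whole ingroup.
enlarged canines (derived state '1') is shared by Beta, Delta, Gamma, and Theta — a synapomorphy uniting that clade.
Only Beta and Delta show the derived state '0' for reduced hind limbs, supporting them as a clade.
Most parsimonious ingroup topology: (((((Beta,Delta),Gamma),Theta),Alpha),Epsilon).
The clade {Beta, Delta, Gamma, Theta} is supported by enlarged canines: its derived state '1' occurs in exactly those taxa and in no other taxon (including the outgroup).

enlarged canines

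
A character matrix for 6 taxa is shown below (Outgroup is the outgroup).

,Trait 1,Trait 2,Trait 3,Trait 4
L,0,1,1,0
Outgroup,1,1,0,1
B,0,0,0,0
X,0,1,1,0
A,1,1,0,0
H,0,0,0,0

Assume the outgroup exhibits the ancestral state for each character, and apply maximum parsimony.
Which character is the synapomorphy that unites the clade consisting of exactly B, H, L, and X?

Character polarity is set by the outgroup: the derived state is whichever differs from the outgroup's state, so for Trait 1, Trait 2, Trait 4 the derived state is '0', and for the remaining characters it is '1'.
Trait 1: derived state '0' in B, H, L, and X only — synapomorphy for {B, H, L, X}.
Trait 2: derived state '0' in B and H only — synapomorphy for {B, H}.
Trait 3: derived state '1' in L and X only — synapomorphy for {L, X}.
Trait 4 (derived state '0') is shared by all ingroup taxa — unites the whole ingroup.
Most parsimonious ingroup topology: (((L,X),(B,H)),A).
The clade {B, H, L, X} is supported by Trait 1: its derived state '0' occurs in exactly those taxa and in no other taxon (including the outgroup).

Trait 1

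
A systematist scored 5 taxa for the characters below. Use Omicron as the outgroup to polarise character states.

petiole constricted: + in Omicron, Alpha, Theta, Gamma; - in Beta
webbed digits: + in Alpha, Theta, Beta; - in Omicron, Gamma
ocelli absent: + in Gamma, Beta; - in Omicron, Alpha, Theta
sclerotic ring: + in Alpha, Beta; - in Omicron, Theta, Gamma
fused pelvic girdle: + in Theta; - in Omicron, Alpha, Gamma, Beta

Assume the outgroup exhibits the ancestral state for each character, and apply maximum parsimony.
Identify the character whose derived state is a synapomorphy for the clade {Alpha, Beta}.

sclerotic ring

Character polarity is set by the outgroup: the derived state is whichever differs from the outgroup's state, so for petiole constricted the derived state is '-', and for the remaining characters it is '+'.
petiole constricted: derived state '-' in Beta only — an autapomorphy, so it tells us nothing about relationships among taxa.
webbed digits (derived state '+') is shared by Alpha, Beta, and Theta — a synapomorphy uniting that clade.
ocelli absent groups Beta and Gamma, which is incompatible with the clades supported by the remaining characters; treating it as convergent (homoplasy) costs fewer steps than any alternative tree.
sclerotic ring: derived state '+' in Alpha and Beta only — synapomorphy for {Alpha, Beta}.
fused pelvic girdle: derived state '+' in Theta only — an autapomorphy, so it tells us nothing about relationships among taxa.
Most parsimonious ingroup topology: (((Alpha,Beta),Theta),Gamma).
The clade {Alpha, Beta} is supported by sclerotic ring: its derived state '+' occurs in exactly those taxa and in no other taxon (including the outgroup).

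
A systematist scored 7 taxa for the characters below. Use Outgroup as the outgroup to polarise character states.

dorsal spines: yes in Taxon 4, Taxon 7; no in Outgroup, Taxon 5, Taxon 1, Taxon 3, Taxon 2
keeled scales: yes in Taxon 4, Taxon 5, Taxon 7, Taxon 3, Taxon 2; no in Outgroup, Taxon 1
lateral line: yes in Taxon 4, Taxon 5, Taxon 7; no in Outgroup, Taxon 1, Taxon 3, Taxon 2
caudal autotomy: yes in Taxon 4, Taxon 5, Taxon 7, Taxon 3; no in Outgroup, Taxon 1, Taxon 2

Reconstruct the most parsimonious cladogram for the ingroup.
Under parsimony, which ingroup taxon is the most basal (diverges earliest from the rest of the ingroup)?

The outgroup has state 'no' for every character, so 'yes' is the derived state throughout.
dorsal spines (derived state 'yes') is shared by Taxon 4 and Taxon 7 — a synapomorphy uniting that clade.
keeled scales (derived state 'yes') is shared by Taxon 2, Taxon 3, Taxon 4, Taxon 5, and Taxon 7 — a synapomorphy uniting that clade.
Only Taxon 4, Taxon 5, and Taxon 7 show the derived state 'yes' for lateral line, supporting them as a clade.
caudal autotomy: derived state 'yes' in Taxon 3, Taxon 4, Taxon 5, and Taxon 7 only — synapomorphy for {Taxon 3, Taxon 4, Taxon 5, Taxon 7}.
Most parsimonious ingroup topology: (((((Taxon 4,Taxon 7),Taxon 5),Taxon 3),Taxon 2),Taxon 1).
Taxon 1 is sister to the clade containing all other ingroup taxa, so it is the earliest-diverging (most basal) ingroup lineage.

Taxon 1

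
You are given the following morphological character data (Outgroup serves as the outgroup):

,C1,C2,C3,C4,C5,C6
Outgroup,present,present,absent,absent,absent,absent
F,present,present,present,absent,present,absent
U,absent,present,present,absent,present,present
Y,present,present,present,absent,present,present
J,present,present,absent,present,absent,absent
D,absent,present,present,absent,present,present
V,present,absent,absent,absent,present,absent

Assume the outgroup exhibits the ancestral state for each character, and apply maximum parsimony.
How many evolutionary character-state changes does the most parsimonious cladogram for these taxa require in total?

6

Character polarity is set by the outgroup: the derived state is whichever differs from the outgroup's state, so for C1, C2 the derived state is 'absent', and for the remaining characters it is 'present'.
Only D and U show the derived state 'absent' for C1, supporting them as a clade.
C2: derived state 'absent' in V only — an autapomorphy, so it tells us nothing about relationships among taxa.
C3: derived state 'present' in D, F, U, and Y only — synapomorphy for {D, F, U, Y}.
C4 (derived state 'present') is unique to J (autapomorphy; uninformative for grouping).
C5 (derived state 'present') is shared by D, F, U, V, and Y — a synapomorphy uniting that clade.
C6 (derived state 'present') is shared by D, U, and Y — a synapomorphy uniting that clade.
Most parsimonious ingroup topology: (((F,((U,D),Y)),V),J).
Changes per character on this tree: C1: 1; C2: 1; C3: 1; C4: 1; C5: 1; C6: 1.
Total = 6.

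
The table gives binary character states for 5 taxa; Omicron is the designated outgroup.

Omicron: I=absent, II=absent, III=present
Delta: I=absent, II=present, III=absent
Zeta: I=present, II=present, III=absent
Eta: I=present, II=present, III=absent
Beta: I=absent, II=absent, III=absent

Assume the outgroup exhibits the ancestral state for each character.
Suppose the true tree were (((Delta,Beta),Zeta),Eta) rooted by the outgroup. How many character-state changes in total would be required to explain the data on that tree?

5

Map each character onto (((Delta,Beta),Zeta),Eta) (rooted by Omicron) and count the minimum state changes it requires (Fitch parsimony):
I: 2; II: 2; III: 1.
Total tree length = 5.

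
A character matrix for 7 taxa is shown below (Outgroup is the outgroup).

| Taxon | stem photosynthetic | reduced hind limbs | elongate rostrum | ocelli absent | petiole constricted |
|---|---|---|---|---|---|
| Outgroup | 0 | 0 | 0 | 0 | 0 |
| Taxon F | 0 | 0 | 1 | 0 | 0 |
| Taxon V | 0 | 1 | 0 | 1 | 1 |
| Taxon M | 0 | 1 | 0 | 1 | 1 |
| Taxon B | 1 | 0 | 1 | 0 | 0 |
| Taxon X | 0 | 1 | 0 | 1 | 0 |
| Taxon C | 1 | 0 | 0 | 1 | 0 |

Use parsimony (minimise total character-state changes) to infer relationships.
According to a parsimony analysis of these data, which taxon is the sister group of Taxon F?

Taxon B

The outgroup has state '0' for every character, so '1' is the derived state throughout.
stem photosynthetic groups Taxon B and Taxon C, which is incompatible with the clades supported by the remaining characters; treating it as convergent (homoplasy) costs fewer steps than any alternative tree.
reduced hind limbs (derived state '1') is shared by Taxon M, Taxon V, and Taxon X — a synapomorphy uniting that clade.
elongate rostrum (derived state '1') is shared by Taxon B and Taxon F — a synapomorphy uniting that clade.
Only Taxon C, Taxon M, Taxon V, and Taxon X show the derived state '1' for ocelli absent, supporting them as a clade.
Only Taxon M and Taxon V show the derived state '1' for petiole constricted, supporting them as a clade.
Most parsimonious ingroup topology: ((Taxon F,Taxon B),(((Taxon V,Taxon M),Taxon X),Taxon C)).
Taxon F and Taxon B form a cherry on this tree, so they are sister taxa.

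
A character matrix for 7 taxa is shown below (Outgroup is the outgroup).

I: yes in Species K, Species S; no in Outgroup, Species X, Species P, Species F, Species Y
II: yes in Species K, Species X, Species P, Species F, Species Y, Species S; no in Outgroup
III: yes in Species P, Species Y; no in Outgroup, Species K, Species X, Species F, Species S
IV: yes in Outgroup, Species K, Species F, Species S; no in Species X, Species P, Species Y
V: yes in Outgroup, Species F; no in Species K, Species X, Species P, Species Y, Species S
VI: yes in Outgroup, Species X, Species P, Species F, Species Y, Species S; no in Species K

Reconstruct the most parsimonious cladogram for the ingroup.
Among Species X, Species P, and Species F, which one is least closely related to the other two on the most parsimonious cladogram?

Character polarity is set by the outgroup: the derived state is whichever differs from the outgroup's state, so for IV, V, VI the derived state is 'no', and for the remaining characters it is 'yes'.
I (derived state 'yes') is shared by Species K and Species S — a synapomorphy uniting that clade.
II (derived state 'yes') is shared by all ingroup taxa — unites the whole ingroup.
III: derived state 'yes' in Species P and Species Y only — synapomorphy for {Species P, Species Y}.
IV: derived state 'no' in Species P, Species X, and Species Y only — synapomorphy for {Species P, Species X, Species Y}.
V (derived state 'no') is shared by Species K, Species P, Species S, Species X, and Species Y — a synapomorphy uniting that clade.
VI: derived state 'no' in Species K only — an autapomorphy, so it tells us nothing about relationships among taxa.
Most parsimonious ingroup topology: (((Species K,Species S),(Species X,(Species P,Species Y))),Species F).
Species X and Species P share a more recent common ancestor with each other than either does with Species F, so Species F is the least closely related of the three.

Species F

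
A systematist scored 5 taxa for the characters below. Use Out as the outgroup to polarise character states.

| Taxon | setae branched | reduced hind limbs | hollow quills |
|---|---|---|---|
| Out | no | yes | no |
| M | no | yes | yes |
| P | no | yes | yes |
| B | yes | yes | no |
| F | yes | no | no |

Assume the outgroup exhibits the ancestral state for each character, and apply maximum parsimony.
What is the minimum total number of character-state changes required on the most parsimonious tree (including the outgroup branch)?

Character polarity is set by the outgroup: the derived state is whichever differs from the outgroup's state, so for reduced hind limbs the derived state is 'no', and for the remaining characters it is 'yes'.
setae branched (derived state 'yes') is shared by B and F — a synapomorphy uniting that clade.
reduced hind limbs: derived state 'no' in F only — an autapomorphy, so it tells us nothing about relationships among taxa.
Only M and P show the derived state 'yes' for hollow quills, supporting them as a clade.
Most parsimonious ingroup topology: ((M,P),(B,F)).
Changes per character on this tree: setae branched: 1; reduced hind limbs: 1; hollow quills: 1.
Total = 3.

3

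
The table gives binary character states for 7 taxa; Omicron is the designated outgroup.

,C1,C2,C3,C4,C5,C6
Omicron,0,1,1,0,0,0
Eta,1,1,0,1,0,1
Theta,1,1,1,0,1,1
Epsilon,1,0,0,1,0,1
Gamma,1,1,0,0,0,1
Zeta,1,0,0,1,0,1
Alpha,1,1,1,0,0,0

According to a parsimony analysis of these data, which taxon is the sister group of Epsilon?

Character polarity is set by the outgroup: the derived state is whichever differs from the outgroup's state, so for C2, C3 the derived state is '0', and for the remaining characters it is '1'.
C1 (derived state '1') is shared by all ingroup taxa — unites the whole ingroup.
C2: derived state '0' in Epsilon and Zeta only — synapomorphy for {Epsilon, Zeta}.
C3 (derived state '0') is shared by Epsilon, Eta, Gamma, and Zeta — a synapomorphy uniting that clade.
Only Epsilon, Eta, and Zeta show the derived state '1' for C4, supporting them as a clade.
C5: derived state '1' in Theta only — an autapomorphy, so it tells us nothing about relationships among taxa.
C6: derived state '1' in Epsilon, Eta, Gamma, Theta, and Zeta only — synapomorphy for {Epsilon, Eta, Gamma, Theta, Zeta}.
Most parsimonious ingroup topology: ((((Eta,(Epsilon,Zeta)),Gamma),Theta),Alpha).
Epsilon and Zeta form a cherry on this tree, so they are sister taxa.

Zeta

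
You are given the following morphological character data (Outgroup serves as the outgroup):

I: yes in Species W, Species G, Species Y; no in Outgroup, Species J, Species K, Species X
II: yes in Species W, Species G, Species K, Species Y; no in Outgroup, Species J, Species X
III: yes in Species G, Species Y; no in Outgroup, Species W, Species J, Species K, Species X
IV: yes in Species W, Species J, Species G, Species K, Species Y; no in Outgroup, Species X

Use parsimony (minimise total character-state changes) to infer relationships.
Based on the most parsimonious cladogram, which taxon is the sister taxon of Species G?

Species Y

The outgroup has state 'no' for every character, so 'yes' is the derived state throughout.
I: derived state 'yes' in Species G, Species W, and Species Y only — synapomorphy for {Species G, Species W, Species Y}.
II (derived state 'yes') is shared by Species G, Species K, Species W, and Species Y — a synapomorphy uniting that clade.
III: derived state 'yes' in Species G and Species Y only — synapomorphy for {Species G, Species Y}.
Only Species G, Species J, Species K, Species W, and Species Y show the derived state 'yes' for IV, supporting them as a clade.
Most parsimonious ingroup topology: ((((Species W,(Species G,Species Y)),Species K),Species J),Species X).
Species G and Species Y form a cherry on this tree, so they are sister taxa.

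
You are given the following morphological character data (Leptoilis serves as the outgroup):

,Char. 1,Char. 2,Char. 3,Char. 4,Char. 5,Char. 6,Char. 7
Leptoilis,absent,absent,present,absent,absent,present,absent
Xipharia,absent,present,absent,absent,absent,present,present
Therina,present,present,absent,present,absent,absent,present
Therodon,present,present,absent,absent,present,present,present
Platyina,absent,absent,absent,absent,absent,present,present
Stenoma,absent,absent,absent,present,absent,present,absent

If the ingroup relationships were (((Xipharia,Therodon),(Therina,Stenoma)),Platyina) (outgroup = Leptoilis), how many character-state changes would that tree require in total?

10

Map each character onto (((Xipharia,Therodon),(Therina,Stenoma)),Platyina) (rooted by Leptoilis) and count the minimum state changes it requires (Fitch parsimony):
Char. 1: 2; Char. 2: 2; Char. 3: 1; Char. 4: 1; Char. 5: 1; Char. 6: 1; Char. 7: 2.
Total tree length = 10.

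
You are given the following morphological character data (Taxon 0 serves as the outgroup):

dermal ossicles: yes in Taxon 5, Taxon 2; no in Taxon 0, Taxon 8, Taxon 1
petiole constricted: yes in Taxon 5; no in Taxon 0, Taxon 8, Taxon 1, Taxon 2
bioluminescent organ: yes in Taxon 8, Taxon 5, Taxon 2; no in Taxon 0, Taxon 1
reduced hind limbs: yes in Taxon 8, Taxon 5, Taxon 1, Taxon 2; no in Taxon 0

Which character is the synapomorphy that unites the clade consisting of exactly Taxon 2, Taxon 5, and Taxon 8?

The outgroup has state 'no' for every character, so 'yes' is the derived state throughout.
Only Taxon 2 and Taxon 5 show the derived state 'yes' for dermal ossicles, supporting them as a clade.
petiole constricted (derived state 'yes') is unique to Taxon 5 (autapomorphy; uninformative for grouping).
bioluminescent organ: derived state 'yes' in Taxon 2, Taxon 5, and Taxon 8 only — synapomorphy for {Taxon 2, Taxon 5, Taxon 8}.
All ingroup taxa share the derived state 'yes' for reduced hind limbs; it defines the ingroup but does not resolve relationships within it.
Most parsimonious ingroup topology: ((Taxon 8,(Taxon 5,Taxon 2)),Taxon 1).
The clade {Taxon 2, Taxon 5, Taxon 8} is supported by bioluminescent organ: its derived state 'yes' occurs in exactly those taxa and in no other taxon (including the outgroup).

bioluminescent organ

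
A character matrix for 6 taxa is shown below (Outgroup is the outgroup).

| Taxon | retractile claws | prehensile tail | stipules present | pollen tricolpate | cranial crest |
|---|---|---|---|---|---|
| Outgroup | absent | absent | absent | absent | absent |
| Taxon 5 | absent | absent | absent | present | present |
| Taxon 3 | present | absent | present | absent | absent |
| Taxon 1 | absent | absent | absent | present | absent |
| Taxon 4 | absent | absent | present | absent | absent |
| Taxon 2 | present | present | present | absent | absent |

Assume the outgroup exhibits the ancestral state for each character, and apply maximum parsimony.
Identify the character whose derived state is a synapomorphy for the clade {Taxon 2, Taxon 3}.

retractile claws

The outgroup has state 'absent' for every character, so 'present' is the derived state throughout.
retractile claws: derived state 'present' in Taxon 2 and Taxon 3 only — synapomorphy for {Taxon 2, Taxon 3}.
prehensile tail (derived state 'present') is unique to Taxon 2 (autapomorphy; uninformative for grouping).
Only Taxon 2, Taxon 3, and Taxon 4 show the derived state 'present' for stipules present, supporting them as a clade.
pollen tricolpate (derived state 'present') is shared by Taxon 1 and Taxon 5 — a synapomorphy uniting that clade.
cranial crest (derived state 'present') is unique to Taxon 5 (autapomorphy; uninformative for grouping).
Most parsimonious ingroup topology: ((Taxon 5,Taxon 1),((Taxon 3,Taxon 2),Taxon 4)).
The clade {Taxon 2, Taxon 3} is supported by retractile claws: its derived state 'present' occurs in exactly those taxa and in no other taxon (including the outgroup).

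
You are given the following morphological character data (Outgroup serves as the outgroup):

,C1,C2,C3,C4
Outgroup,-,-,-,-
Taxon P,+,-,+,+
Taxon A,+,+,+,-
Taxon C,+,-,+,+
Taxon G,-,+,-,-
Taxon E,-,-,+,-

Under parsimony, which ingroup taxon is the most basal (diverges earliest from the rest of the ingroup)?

Taxon G

The outgroup has state '-' for every character, so '+' is the derived state throughout.
C1 (derived state '+') is shared by Taxon A, Taxon C, and Taxon P — a synapomorphy uniting that clade.
C2 groups Taxon A and Taxon G, which is incompatible with the clades supported by the remaining characters; treating it as convergent (homoplasy) costs fewer steps than any alternative tree.
C3: derived state '+' in Taxon A, Taxon C, Taxon E, and Taxon P only — synapomorphy for {Taxon A, Taxon C, Taxon E, Taxon P}.
C4: derived state '+' in Taxon C and Taxon P only — synapomorphy for {Taxon C, Taxon P}.
Most parsimonious ingroup topology: ((((Taxon P,Taxon C),Taxon A),Taxon E),Taxon G).
Taxon G is sister to the clade containing all other ingroup taxa, so it is the earliest-diverging (most basal) ingroup lineage.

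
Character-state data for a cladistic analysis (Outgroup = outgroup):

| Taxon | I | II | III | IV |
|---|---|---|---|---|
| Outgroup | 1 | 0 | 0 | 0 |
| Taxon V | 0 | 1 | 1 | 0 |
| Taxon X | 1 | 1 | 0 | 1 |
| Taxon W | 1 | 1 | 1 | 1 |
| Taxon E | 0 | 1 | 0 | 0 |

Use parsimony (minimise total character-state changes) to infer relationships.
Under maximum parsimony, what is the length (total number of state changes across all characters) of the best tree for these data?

5

Character polarity is set by the outgroup: the derived state is whichever differs from the outgroup's state, so for I the derived state is '0', and for the remaining characters it is '1'.
I (derived state '0') is shared by Taxon E and Taxon V — a synapomorphy uniting that clade.
II (derived state '1') is shared by all ingroup taxa — unites the whole ingroup.
III (state '1') occurs in Taxon V and Taxon W but conflicts with the nesting implied by the other characters — most parsimoniously interpreted as homoplasy.
IV (derived state '1') is shared by Taxon W and Taxon X — a synapomorphy uniting that clade.
Most parsimonious ingroup topology: ((Taxon V,Taxon E),(Taxon X,Taxon W)).
Changes per character on this tree: I: 1; II: 1; III: 2; IV: 1.
Total = 5.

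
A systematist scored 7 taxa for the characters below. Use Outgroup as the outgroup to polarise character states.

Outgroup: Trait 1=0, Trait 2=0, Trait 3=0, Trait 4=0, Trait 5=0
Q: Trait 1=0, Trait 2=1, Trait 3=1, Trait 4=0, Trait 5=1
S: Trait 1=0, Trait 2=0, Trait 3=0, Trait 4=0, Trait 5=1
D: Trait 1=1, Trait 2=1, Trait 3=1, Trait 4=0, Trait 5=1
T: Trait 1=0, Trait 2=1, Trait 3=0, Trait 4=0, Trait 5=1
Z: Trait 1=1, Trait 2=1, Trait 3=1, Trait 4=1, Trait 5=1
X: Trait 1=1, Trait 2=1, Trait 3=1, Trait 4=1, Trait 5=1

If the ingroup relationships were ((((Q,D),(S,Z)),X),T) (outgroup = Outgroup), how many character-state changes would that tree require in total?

Map each character onto ((((Q,D),(S,Z)),X),T) (rooted by Outgroup) and count the minimum state changes it requires (Fitch parsimony):
Trait 1: 3; Trait 2: 2; Trait 3: 2; Trait 4: 2; Trait 5: 1.
Total tree length = 10.

10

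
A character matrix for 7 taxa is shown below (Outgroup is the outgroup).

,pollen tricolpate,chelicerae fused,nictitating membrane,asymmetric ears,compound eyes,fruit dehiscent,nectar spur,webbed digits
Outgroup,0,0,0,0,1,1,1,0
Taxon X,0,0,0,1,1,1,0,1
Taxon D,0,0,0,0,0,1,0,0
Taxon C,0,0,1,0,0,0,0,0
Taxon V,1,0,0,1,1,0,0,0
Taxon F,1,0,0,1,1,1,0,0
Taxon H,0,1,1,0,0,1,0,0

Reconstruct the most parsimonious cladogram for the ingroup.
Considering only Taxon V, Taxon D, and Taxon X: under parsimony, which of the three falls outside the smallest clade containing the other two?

Character polarity is set by the outgroup: the derived state is whichever differs from the outgroup's state, so for compound eyes, fruit dehiscent, nectar spur the derived state is '0', and for the remaining characters it is '1'.
pollen tricolpate: derived state '1' in Taxon F and Taxon V only — synapomorphy for {Taxon F, Taxon V}.
chelicerae fused: derived state '1' in Taxon H only — an autapomorphy, so it tells us nothing about relationships among taxa.
nictitating membrane (derived state '1') is shared by Taxon C and Taxon H — a synapomorphy uniting that clade.
Only Taxon F, Taxon V, and Taxon X show the derived state '1' for asymmetric ears, supporting them as a clade.
compound eyes (derived state '0') is shared by Taxon C, Taxon D, and Taxon H — a synapomorphy uniting that clade.
fruit dehiscent (state '0') occurs in Taxon C and Taxon V but conflicts with the nesting implied by the other characters — most parsimoniously interpreted as homoplasy.
nectar spur (derived state '0') is shared by all ingroup taxa — unites the whole ingroup.
webbed digits (derived state '1') is unique to Taxon X (autapomorphy; uninformative for grouping).
Most parsimonious ingroup topology: ((Taxon X,(Taxon V,Taxon F)),(Taxon D,(Taxon C,Taxon H))).
Taxon V and Taxon X share a more recent common ancestor with each other than either does with Taxon D, so Taxon D is the least closely related of the three.

Taxon D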